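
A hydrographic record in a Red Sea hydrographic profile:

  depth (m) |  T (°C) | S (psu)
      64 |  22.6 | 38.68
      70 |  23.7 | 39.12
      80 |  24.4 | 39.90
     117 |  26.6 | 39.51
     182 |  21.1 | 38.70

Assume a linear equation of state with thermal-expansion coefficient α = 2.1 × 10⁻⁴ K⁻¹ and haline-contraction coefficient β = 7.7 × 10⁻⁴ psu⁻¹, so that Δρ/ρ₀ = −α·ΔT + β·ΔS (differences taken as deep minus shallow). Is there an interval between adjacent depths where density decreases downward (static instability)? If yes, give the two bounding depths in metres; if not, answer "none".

80–117 m

Evaluate Δρ/ρ₀ = −αΔT + βΔS across each adjacent pair:
  64–70 m: −αΔT+βΔS = −(2.1 × 10⁻⁴)(+1.1)+(7.7 × 10⁻⁴)(+0.44) = 1.1 × 10⁻⁴ → stable
  70–80 m: −αΔT+βΔS = −(2.1 × 10⁻⁴)(+0.7)+(7.7 × 10⁻⁴)(+0.78) = 4.5 × 10⁻⁴ → stable
  80–117 m: −αΔT+βΔS = −(2.1 × 10⁻⁴)(+2.2)+(7.7 × 10⁻⁴)(-0.39) = -7.6 × 10⁻⁴ → UNSTABLE
  117–182 m: −αΔT+βΔS = −(2.1 × 10⁻⁴)(-5.5)+(7.7 × 10⁻⁴)(-0.81) = 5.3 × 10⁻⁴ → stable
The 80–117 m interval has Δρ < 0: lighter water underlies denser water.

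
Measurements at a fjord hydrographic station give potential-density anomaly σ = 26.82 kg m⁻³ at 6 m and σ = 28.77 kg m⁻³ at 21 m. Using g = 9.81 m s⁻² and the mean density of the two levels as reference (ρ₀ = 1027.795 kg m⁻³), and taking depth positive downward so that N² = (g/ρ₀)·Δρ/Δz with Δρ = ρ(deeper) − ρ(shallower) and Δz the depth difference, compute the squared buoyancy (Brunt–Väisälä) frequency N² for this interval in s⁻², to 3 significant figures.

1.24 × 10⁻³ s⁻²

Δρ = 1028.77 − 1026.82 = 1.95 kg m⁻³ over Δz = 21 − 6 = 15 m.
N² = (9.81/1027.795) × (1.95/15) = 1.2408 × 10⁻³ s⁻² ≈ 1.24 × 10⁻³ s⁻².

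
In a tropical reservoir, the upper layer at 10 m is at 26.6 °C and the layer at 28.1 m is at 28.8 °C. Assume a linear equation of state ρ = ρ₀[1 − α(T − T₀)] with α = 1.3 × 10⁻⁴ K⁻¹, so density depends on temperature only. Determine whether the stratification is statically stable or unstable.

unstable

ΔT = 28.8 − 26.6 = +2.2 K, so Δρ/ρ₀ = −αΔT = -2.86 × 10⁻⁴.
Δρ/ρ₀ < 0, so Δρ < 0: deeper water is lighter → statically unstable; the column would overturn.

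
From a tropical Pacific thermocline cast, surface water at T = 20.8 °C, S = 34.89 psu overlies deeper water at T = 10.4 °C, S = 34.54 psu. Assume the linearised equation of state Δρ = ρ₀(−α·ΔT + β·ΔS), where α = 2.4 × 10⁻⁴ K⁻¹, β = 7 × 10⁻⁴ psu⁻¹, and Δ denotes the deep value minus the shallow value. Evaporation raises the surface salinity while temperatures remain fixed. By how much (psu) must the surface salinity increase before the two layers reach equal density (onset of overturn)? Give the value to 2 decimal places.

3.22 psu

Neutral buoyancy requires −α(T_deep − T_surf) + β(S_deep − S_surf′) = 0.
S_surf′ = S_deep − (α/β)·ΔT = 34.54 − (2.4 × 10⁻⁴/7 × 10⁻⁴)·(-10.4) = 38.1057 psu.
Increase required: 38.1057 − 34.89 = 3.2157 psu.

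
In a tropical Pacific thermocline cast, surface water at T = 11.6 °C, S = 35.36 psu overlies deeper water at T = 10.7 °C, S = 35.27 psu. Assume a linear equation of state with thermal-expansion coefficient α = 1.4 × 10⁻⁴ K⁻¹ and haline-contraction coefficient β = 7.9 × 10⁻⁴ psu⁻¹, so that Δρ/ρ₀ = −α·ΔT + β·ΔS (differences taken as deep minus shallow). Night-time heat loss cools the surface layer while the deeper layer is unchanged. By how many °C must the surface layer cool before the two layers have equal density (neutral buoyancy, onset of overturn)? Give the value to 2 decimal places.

Neutral buoyancy requires Δρ = 0, i.e. −α(T_deep − T_surf′) + β(S_deep − S_surf) = 0.
T_surf′ = T_deep − (β/α)·ΔS = 10.7 − (7.9 × 10⁻⁴/1.4 × 10⁻⁴)·(-0.09) = 11.2079 °C.
Cooling required: 11.6 − (11.2079) = 0.3921 °C.

0.39 °C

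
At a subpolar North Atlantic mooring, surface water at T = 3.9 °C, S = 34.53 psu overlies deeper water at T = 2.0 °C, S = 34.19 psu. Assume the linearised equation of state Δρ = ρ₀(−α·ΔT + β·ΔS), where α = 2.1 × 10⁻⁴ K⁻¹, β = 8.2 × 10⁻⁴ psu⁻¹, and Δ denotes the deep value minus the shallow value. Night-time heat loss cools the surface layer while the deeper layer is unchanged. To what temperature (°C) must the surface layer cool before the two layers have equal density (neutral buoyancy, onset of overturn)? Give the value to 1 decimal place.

3.3 °C

Neutral buoyancy requires Δρ = 0, i.e. −α(T_deep − T_surf′) + β(S_deep − S_surf) = 0.
T_surf′ = T_deep − (β/α)·ΔS = 2.0 − (8.2 × 10⁻⁴/2.1 × 10⁻⁴)·(-0.34) = 3.328 °C.
Cooling required: 3.9 − (3.328) = 0.572 °C.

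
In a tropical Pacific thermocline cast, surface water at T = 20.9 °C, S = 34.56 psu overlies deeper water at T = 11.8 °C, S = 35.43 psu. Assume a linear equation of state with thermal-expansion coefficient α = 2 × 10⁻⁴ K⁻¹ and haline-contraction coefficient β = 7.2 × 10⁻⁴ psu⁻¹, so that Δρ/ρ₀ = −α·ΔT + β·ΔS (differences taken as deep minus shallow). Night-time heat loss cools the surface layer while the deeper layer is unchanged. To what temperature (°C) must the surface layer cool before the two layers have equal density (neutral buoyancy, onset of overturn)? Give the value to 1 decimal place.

8.7 °C

Neutral buoyancy requires Δρ = 0, i.e. −α(T_deep − T_surf′) + β(S_deep − S_surf) = 0.
T_surf′ = T_deep − (β/α)·ΔS = 11.8 − (7.2 × 10⁻⁴/2 × 10⁻⁴)·(+0.87) = 8.668 °C.
Cooling required: 20.9 − (8.668) = 12.232 °C.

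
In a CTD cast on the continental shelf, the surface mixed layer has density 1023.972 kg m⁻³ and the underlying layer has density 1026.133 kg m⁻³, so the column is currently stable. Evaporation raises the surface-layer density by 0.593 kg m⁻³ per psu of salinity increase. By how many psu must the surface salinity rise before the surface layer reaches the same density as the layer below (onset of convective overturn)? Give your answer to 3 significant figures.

3.64 psu

Density deficit of the surface layer: 1026.133 − 1023.972 = 2.161 kg m⁻³.
Required change = 2.161 / 0.593 = 3.64 psu.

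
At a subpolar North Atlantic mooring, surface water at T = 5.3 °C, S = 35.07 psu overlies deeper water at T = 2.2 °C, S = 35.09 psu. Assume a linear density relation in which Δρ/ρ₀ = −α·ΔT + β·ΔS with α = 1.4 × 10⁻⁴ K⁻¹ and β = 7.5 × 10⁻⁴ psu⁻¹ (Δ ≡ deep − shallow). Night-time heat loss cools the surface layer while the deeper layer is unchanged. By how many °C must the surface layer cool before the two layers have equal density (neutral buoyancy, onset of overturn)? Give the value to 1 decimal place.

3.2 °C

Neutral buoyancy requires Δρ = 0, i.e. −α(T_deep − T_surf′) + β(S_deep − S_surf) = 0.
T_surf′ = T_deep − (β/α)·ΔS = 2.2 − (7.5 × 10⁻⁴/1.4 × 10⁻⁴)·(+0.02) = 2.093 °C.
Cooling required: 5.3 − (2.093) = 3.207 °C.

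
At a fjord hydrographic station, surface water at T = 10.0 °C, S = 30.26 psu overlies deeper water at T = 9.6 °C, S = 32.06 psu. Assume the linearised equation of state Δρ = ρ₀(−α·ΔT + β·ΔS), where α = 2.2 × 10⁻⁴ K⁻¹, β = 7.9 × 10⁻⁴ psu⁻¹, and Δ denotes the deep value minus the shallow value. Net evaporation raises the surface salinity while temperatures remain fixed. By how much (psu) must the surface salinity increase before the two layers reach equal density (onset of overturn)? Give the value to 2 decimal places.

1.91 psu

Neutral buoyancy requires −α(T_deep − T_surf) + β(S_deep − S_surf′) = 0.
S_surf′ = S_deep − (α/β)·ΔT = 32.06 − (2.2 × 10⁻⁴/7.9 × 10⁻⁴)·(-0.4) = 32.1714 psu.
Increase required: 32.1714 − 30.26 = 1.9114 psu.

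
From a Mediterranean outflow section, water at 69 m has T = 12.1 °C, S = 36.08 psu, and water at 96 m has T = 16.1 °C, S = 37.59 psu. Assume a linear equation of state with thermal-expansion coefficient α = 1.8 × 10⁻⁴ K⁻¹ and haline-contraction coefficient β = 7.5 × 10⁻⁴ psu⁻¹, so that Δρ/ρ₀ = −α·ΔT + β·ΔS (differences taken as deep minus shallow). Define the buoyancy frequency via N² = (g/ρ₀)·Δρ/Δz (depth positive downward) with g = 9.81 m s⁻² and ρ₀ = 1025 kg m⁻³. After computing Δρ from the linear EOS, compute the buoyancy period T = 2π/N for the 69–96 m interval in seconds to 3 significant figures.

513 s

ΔT = +4.0 K, ΔS = +1.51 psu (deep − shallow).
Δρ/ρ₀ = −αΔT + βΔS = -7.20 × 10⁻⁴ + 1.1325 × 10⁻³ = 4.125 × 10⁻⁴, so Δρ ≈ 0.4228 kg m⁻³.
N² = (g/ρ₀)·Δρ/Δz = g·(Δρ/ρ₀)/Δz = 9.81 × 4.125 × 10⁻⁴ / 27 = 1.4987 × 10⁻⁴ s⁻².
N = √(1.4987 × 10⁻⁴) = 0.012242 rad s⁻¹ → T = 2π/N = 513.25 s ≈ 513 s.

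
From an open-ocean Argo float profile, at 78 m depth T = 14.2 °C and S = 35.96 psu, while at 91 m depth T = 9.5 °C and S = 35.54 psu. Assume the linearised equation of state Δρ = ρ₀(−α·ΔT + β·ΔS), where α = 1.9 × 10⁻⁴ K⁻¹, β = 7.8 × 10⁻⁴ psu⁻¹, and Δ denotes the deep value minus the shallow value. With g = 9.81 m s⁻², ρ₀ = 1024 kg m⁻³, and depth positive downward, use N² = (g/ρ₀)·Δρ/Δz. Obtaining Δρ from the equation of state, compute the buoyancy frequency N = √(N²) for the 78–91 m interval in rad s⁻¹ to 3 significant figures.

ΔT = -4.7 K, ΔS = -0.42 psu (deep − shallow).
Δρ/ρ₀ = −αΔT + βΔS = 8.93 × 10⁻⁴ − 3.276 × 10⁻⁴ = 5.654 × 10⁻⁴, so Δρ ≈ 0.5790 kg m⁻³.
N² = (g/ρ₀)·Δρ/Δz = g·(Δρ/ρ₀)/Δz = 9.81 × 5.654 × 10⁻⁴ / 13 = 4.2666 × 10⁻⁴ s⁻².
N = √(4.2666 × 10⁻⁴) = 0.020656 rad s⁻¹ ≈ 0.0207 rad s⁻¹.

0.0207 rad s⁻¹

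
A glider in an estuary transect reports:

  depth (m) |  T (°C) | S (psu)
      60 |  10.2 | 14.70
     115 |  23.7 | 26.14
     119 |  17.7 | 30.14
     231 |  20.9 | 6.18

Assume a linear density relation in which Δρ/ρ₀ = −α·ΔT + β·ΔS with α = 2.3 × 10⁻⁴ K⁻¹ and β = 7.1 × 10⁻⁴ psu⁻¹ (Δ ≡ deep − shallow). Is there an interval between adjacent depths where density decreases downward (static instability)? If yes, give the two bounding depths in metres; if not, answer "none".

Evaluate Δρ/ρ₀ = −αΔT + βΔS across each adjacent pair:
  60–115 m: −αΔT+βΔS = −(2.3 × 10⁻⁴)(+13.5)+(7.1 × 10⁻⁴)(+11.44) = 5.0 × 10⁻³ → stable
  115–119 m: −αΔT+βΔS = −(2.3 × 10⁻⁴)(-6.0)+(7.1 × 10⁻⁴)(+4.00) = 4.2 × 10⁻³ → stable
  119–231 m: −αΔT+βΔS = −(2.3 × 10⁻⁴)(+3.2)+(7.1 × 10⁻⁴)(-23.96) = -0.018 → UNSTABLE
The 119–231 m interval has Δρ < 0: lighter water underlies denser water.

119–231 m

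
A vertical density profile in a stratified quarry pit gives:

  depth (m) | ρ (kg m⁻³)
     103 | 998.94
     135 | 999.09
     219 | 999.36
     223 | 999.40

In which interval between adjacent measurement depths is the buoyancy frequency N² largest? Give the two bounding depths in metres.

219–223 m

Compute the density gradient over each adjacent pair:
  103–135 m: Δρ/Δz = 0.15/32 = 4.7 × 10⁻³ kg m⁻⁴
  135–219 m: Δρ/Δz = 0.27/84 = 3.2 × 10⁻³ kg m⁻⁴
  219–223 m: Δρ/Δz = 0.04/4 = 0.010 kg m⁻⁴
The largest gradient is in the 219–223 m interval — the pycnocline.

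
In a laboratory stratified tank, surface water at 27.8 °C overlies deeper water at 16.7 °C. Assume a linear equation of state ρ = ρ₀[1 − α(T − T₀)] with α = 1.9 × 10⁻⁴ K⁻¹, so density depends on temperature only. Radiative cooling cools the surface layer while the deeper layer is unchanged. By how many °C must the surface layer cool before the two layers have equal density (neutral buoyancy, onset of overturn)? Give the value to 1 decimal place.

With temperature the only control, equal density requires T_surf′ = T_deep.
T_surf′ = 16.7 °C.
Cooling required: 27.8 − 16.7 = 11.1 °C.

11.1 °C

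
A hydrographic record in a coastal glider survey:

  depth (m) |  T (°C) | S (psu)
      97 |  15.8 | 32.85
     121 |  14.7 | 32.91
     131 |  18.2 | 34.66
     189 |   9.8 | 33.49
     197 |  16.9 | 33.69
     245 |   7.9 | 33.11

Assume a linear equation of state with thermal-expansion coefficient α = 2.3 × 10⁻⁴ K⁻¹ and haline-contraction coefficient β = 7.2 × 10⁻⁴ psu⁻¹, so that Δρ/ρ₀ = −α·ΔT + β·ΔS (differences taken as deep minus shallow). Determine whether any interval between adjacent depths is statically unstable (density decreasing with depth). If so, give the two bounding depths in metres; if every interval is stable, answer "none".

Evaluate Δρ/ρ₀ = −αΔT + βΔS across each adjacent pair:
  97–121 m: −αΔT+βΔS = −(2.3 × 10⁻⁴)(-1.1)+(7.2 × 10⁻⁴)(+0.06) = 3.0 × 10⁻⁴ → stable
  121–131 m: −αΔT+βΔS = −(2.3 × 10⁻⁴)(+3.5)+(7.2 × 10⁻⁴)(+1.75) = 4.6 × 10⁻⁴ → stable
  131–189 m: −αΔT+βΔS = −(2.3 × 10⁻⁴)(-8.4)+(7.2 × 10⁻⁴)(-1.17) = 1.1 × 10⁻³ → stable
  189–197 m: −αΔT+βΔS = −(2.3 × 10⁻⁴)(+7.1)+(7.2 × 10⁻⁴)(+0.20) = -1.5 × 10⁻³ → UNSTABLE
  197–245 m: −αΔT+βΔS = −(2.3 × 10⁻⁴)(-9.0)+(7.2 × 10⁻⁴)(-0.58) = 1.7 × 10⁻³ → stable
The 189–197 m interval has Δρ < 0: lighter water underlies denser water.

189–197 m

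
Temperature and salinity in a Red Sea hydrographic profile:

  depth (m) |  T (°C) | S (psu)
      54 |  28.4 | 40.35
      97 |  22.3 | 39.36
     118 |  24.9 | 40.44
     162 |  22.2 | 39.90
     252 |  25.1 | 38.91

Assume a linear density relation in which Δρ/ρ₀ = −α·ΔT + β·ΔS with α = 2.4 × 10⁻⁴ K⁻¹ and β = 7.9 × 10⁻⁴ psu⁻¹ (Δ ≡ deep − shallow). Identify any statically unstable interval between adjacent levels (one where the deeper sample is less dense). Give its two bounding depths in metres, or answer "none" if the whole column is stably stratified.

Evaluate Δρ/ρ₀ = −αΔT + βΔS across each adjacent pair:
  54–97 m: −αΔT+βΔS = −(2.4 × 10⁻⁴)(-6.1)+(7.9 × 10⁻⁴)(-0.99) = 6.8 × 10⁻⁴ → stable
  97–118 m: −αΔT+βΔS = −(2.4 × 10⁻⁴)(+2.6)+(7.9 × 10⁻⁴)(+1.08) = 2.3 × 10⁻⁴ → stable
  118–162 m: −αΔT+βΔS = −(2.4 × 10⁻⁴)(-2.7)+(7.9 × 10⁻⁴)(-0.54) = 2.2 × 10⁻⁴ → stable
  162–252 m: −αΔT+βΔS = −(2.4 × 10⁻⁴)(+2.9)+(7.9 × 10⁻⁴)(-0.99) = -1.5 × 10⁻³ → UNSTABLE
The 162–252 m interval has Δρ < 0: lighter water underlies denser water.

162–252 m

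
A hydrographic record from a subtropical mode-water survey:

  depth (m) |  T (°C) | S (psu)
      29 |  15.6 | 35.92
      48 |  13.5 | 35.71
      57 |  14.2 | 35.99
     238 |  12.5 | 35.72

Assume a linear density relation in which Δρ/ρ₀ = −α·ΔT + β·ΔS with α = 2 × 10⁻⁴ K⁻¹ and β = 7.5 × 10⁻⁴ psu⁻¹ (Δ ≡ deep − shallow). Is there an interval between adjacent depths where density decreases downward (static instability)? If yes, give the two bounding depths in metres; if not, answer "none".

none

Evaluate Δρ/ρ₀ = −αΔT + βΔS across each adjacent pair:
  29–48 m: −αΔT+βΔS = −(2 × 10⁻⁴)(-2.1)+(7.5 × 10⁻⁴)(-0.21) = 2.6 × 10⁻⁴ → stable
  48–57 m: −αΔT+βΔS = −(2 × 10⁻⁴)(+0.7)+(7.5 × 10⁻⁴)(+0.28) = 7.0 × 10⁻⁵ → stable
  57–238 m: −αΔT+βΔS = −(2 × 10⁻⁴)(-1.7)+(7.5 × 10⁻⁴)(-0.27) = 1.4 × 10⁻⁴ → stable
Every interval has Δρ > 0: the column is stably stratified throughout.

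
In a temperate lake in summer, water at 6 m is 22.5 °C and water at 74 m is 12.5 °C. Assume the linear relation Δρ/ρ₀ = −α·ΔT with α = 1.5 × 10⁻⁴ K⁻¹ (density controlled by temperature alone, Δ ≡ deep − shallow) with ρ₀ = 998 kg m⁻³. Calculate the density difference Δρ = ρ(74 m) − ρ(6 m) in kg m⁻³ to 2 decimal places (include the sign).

+1.50 kg m⁻³

ΔT = -10.0 K, Δρ/ρ₀ = −αΔT = 1.50 × 10⁻³.
Δρ = 998 × (1.50 × 10⁻³) = +1.50 kg m⁻³.
Positive Δρ: denser below, stable.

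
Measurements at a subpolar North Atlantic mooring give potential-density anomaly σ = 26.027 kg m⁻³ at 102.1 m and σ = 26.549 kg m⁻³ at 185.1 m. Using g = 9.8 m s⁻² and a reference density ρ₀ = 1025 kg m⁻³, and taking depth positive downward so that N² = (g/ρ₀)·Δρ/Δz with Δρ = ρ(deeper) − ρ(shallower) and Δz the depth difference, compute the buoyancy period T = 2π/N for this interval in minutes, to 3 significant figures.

Δρ = 1026.549 − 1026.027 = 0.522 kg m⁻³ over Δz = 185.1 − 102.1 = 83 m.
N² = (9.8/1025) × (0.522/83) = 6.0130 × 10⁻⁵ s⁻².
N = √(6.0130 × 10⁻⁵) = 7.7544 × 10⁻³ rad s⁻¹, so T = 2π/N = 810.27 s = 13.505 min ≈ 13.5 min.

13.5 min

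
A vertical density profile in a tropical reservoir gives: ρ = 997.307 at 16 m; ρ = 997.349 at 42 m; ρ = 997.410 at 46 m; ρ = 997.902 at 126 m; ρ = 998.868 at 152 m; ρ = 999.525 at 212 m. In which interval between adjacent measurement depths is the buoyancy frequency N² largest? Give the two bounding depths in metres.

126–152 m

Compute the density gradient over each adjacent pair:
  16–42 m: Δρ/Δz = 0.042/26 = 1.6 × 10⁻³ kg m⁻⁴
  42–46 m: Δρ/Δz = 0.061/4 = 0.015 kg m⁻⁴
  46–126 m: Δρ/Δz = 0.492/80 = 6.2 × 10⁻³ kg m⁻⁴
  126–152 m: Δρ/Δz = 0.966/26 = 0.037 kg m⁻⁴
  152–212 m: Δρ/Δz = 0.657/60 = 0.011 kg m⁻⁴
The largest gradient is in the 126–152 m interval — the pycnocline.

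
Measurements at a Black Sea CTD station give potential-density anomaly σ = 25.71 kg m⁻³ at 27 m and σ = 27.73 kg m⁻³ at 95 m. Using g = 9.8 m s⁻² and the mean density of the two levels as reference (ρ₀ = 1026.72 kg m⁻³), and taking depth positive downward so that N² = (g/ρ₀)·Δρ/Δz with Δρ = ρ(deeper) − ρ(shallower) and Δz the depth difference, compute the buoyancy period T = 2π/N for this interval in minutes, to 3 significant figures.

Δρ = 1027.73 − 1025.71 = 2.02 kg m⁻³ over Δz = 95 − 27 = 68 m.
N² = (9.8/1026.72) × (2.02/68) = 2.8354 × 10⁻⁴ s⁻².
N = √(2.8354 × 10⁻⁴) = 0.016839 rad s⁻¹, so T = 2π/N = 373.13 s = 6.2188 min ≈ 6.22 min.

6.22 min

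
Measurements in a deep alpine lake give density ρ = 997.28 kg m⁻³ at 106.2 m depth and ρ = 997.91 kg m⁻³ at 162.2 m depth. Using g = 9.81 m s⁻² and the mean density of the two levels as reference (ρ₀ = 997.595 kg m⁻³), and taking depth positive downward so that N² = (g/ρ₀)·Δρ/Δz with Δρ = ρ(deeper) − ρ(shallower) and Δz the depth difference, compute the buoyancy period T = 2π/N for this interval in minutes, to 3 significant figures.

9.96 min

Δρ = 997.91 − 997.28 = 0.63 kg m⁻³ over Δz = 162.2 − 106.2 = 56 m.
N² = (9.81/997.595) × (0.63/56) = 1.1063 × 10⁻⁴ s⁻².
N = √(1.1063 × 10⁻⁴) = 0.010518 rad s⁻¹, so T = 2π/N = 597.37 s = 9.9562 min ≈ 9.96 min.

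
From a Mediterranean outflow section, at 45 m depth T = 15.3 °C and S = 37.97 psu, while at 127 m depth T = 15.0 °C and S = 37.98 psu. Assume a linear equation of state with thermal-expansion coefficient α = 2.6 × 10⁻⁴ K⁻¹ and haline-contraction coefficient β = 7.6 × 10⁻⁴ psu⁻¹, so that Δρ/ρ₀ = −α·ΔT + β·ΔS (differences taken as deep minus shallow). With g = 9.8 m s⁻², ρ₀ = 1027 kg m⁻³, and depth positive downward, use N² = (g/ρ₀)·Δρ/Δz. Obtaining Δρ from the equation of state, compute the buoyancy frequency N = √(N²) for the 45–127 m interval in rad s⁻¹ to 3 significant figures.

3.20 × 10⁻³ rad s⁻¹

ΔT = -0.3 K, ΔS = +0.01 psu (deep − shallow).
Δρ/ρ₀ = −αΔT + βΔS = 7.80 × 10⁻⁵ + 7.60 × 10⁻⁶ = 8.56 × 10⁻⁵, so Δρ ≈ 0.08791 kg m⁻³.
N² = (g/ρ₀)·Δρ/Δz = g·(Δρ/ρ₀)/Δz = 9.8 × 8.56 × 10⁻⁵ / 82 = 1.0230 × 10⁻⁵ s⁻².
N = √(1.0230 × 10⁻⁵) = 3.1984 × 10⁻³ rad s⁻¹ ≈ 3.20 × 10⁻³ rad s⁻¹.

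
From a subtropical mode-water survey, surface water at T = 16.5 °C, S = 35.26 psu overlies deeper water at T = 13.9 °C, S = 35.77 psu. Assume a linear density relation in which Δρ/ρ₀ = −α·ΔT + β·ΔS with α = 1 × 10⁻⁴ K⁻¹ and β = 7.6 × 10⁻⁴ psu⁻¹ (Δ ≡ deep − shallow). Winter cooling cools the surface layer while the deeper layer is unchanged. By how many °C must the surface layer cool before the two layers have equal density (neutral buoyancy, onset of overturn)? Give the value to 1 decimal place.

6.5 °C

Neutral buoyancy requires Δρ = 0, i.e. −α(T_deep − T_surf′) + β(S_deep − S_surf) = 0.
T_surf′ = T_deep − (β/α)·ΔS = 13.9 − (7.6 × 10⁻⁴/1 × 10⁻⁴)·(+0.51) = 10.024 °C.
Cooling required: 16.5 − (10.024) = 6.476 °C.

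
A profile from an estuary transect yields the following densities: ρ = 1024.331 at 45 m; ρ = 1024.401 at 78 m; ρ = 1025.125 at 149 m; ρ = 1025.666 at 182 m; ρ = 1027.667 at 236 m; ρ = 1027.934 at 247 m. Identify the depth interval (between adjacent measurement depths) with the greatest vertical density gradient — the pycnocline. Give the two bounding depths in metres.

Compute the density gradient over each adjacent pair:
  45–78 m: Δρ/Δz = 0.070/33 = 2.1 × 10⁻³ kg m⁻⁴
  78–149 m: Δρ/Δz = 0.724/71 = 0.010 kg m⁻⁴
  149–182 m: Δρ/Δz = 0.541/33 = 0.016 kg m⁻⁴
  182–236 m: Δρ/Δz = 2.001/54 = 0.037 kg m⁻⁴
  236–247 m: Δρ/Δz = 0.267/11 = 0.024 kg m⁻⁴
The largest gradient is in the 182–236 m interval — the pycnocline.

182–236 m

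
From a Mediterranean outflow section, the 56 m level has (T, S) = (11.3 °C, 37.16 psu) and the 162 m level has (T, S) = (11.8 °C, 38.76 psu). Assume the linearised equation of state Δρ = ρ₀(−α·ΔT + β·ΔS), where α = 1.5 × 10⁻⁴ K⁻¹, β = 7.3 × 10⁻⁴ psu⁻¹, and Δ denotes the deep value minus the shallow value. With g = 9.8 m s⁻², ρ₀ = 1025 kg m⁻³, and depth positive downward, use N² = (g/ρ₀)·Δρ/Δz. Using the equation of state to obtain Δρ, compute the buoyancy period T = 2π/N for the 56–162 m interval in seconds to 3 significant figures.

625 s

ΔT = +0.5 K, ΔS = +1.60 psu (deep − shallow).
Δρ/ρ₀ = −αΔT + βΔS = -7.50 × 10⁻⁵ + 1.168 × 10⁻³ = 1.093 × 10⁻³, so Δρ ≈ 1.120 kg m⁻³.
N² = (g/ρ₀)·Δρ/Δz = g·(Δρ/ρ₀)/Δz = 9.8 × 1.093 × 10⁻³ / 106 = 1.0105 × 10⁻⁴ s⁻².
N = √(1.0105 × 10⁻⁴) = 0.010052 rad s⁻¹ → T = 2π/N = 625.07 s ≈ 625 s.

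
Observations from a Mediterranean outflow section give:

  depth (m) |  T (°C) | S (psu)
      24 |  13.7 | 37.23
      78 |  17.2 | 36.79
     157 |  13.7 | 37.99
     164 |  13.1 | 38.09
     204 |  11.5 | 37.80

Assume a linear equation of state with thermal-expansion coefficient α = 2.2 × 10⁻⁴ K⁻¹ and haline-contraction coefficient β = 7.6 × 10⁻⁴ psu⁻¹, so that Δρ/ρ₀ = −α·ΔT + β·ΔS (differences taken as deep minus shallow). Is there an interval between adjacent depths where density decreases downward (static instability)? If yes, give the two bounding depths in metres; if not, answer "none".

Evaluate Δρ/ρ₀ = −αΔT + βΔS across each adjacent pair:
  24–78 m: −αΔT+βΔS = −(2.2 × 10⁻⁴)(+3.5)+(7.6 × 10⁻⁴)(-0.44) = -1.1 × 10⁻³ → UNSTABLE
  78–157 m: −αΔT+βΔS = −(2.2 × 10⁻⁴)(-3.5)+(7.6 × 10⁻⁴)(+1.20) = 1.7 × 10⁻³ → stable
  157–164 m: −αΔT+βΔS = −(2.2 × 10⁻⁴)(-0.6)+(7.6 × 10⁻⁴)(+0.10) = 2.1 × 10⁻⁴ → stable
  164–204 m: −αΔT+βΔS = −(2.2 × 10⁻⁴)(-1.6)+(7.6 × 10⁻⁴)(-0.29) = 1.3 × 10⁻⁴ → stable
The 24–78 m interval has Δρ < 0: lighter water underlies denser water.

24–78 m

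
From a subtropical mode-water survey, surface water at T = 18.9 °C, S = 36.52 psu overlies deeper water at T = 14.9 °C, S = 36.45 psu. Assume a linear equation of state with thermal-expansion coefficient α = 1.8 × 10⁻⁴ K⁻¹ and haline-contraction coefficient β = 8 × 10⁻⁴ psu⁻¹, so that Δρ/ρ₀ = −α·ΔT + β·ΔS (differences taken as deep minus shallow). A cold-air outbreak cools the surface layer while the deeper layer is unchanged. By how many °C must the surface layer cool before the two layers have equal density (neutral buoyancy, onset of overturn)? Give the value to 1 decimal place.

Neutral buoyancy requires Δρ = 0, i.e. −α(T_deep − T_surf′) + β(S_deep − S_surf) = 0.
T_surf′ = T_deep − (β/α)·ΔS = 14.9 − (8 × 10⁻⁴/1.8 × 10⁻⁴)·(-0.07) = 15.211 °C.
Cooling required: 18.9 − (15.211) = 3.689 °C.

3.7 °C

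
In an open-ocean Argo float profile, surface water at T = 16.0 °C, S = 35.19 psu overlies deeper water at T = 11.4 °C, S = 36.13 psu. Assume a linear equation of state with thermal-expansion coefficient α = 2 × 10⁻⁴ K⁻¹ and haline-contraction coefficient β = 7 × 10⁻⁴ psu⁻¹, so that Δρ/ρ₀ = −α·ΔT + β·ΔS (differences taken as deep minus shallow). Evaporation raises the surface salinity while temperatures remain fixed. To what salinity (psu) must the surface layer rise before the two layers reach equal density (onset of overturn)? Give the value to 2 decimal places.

37.44 psu

Neutral buoyancy requires −α(T_deep − T_surf) + β(S_deep − S_surf′) = 0.
S_surf′ = S_deep − (α/β)·ΔT = 36.13 − (2 × 10⁻⁴/7 × 10⁻⁴)·(-4.6) = 37.4443 psu.
Increase required: 37.4443 − 35.19 = 2.2543 psu.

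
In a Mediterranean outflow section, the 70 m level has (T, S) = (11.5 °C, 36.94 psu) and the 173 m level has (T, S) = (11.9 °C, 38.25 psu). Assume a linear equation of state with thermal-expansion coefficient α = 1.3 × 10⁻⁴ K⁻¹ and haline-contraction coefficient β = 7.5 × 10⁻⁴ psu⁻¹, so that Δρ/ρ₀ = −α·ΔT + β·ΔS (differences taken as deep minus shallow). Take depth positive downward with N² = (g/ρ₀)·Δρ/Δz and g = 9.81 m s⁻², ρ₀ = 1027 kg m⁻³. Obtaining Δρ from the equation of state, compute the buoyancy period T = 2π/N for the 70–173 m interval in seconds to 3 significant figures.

667 s

ΔT = +0.4 K, ΔS = +1.31 psu (deep − shallow).
Δρ/ρ₀ = −αΔT + βΔS = -5.20 × 10⁻⁵ + 9.825 × 10⁻⁴ = 9.305 × 10⁻⁴, so Δρ ≈ 0.9556 kg m⁻³.
N² = (g/ρ₀)·Δρ/Δz = g·(Δρ/ρ₀)/Δz = 9.81 × 9.305 × 10⁻⁴ / 103 = 8.8623 × 10⁻⁵ s⁻².
N = √(8.8623 × 10⁻⁵) = 9.4140 × 10⁻³ rad s⁻¹ → T = 2π/N = 667.43 s ≈ 667 s.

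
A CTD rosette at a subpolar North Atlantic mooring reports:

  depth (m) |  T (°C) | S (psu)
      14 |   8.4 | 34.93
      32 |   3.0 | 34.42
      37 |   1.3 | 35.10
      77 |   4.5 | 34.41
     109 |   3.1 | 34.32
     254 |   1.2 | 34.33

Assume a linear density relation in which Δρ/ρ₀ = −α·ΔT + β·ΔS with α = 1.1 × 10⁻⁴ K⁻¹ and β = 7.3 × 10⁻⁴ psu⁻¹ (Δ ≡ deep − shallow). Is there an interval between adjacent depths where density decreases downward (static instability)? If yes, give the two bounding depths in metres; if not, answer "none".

37–77 m

Evaluate Δρ/ρ₀ = −αΔT + βΔS across each adjacent pair:
  14–32 m: −αΔT+βΔS = −(1.1 × 10⁻⁴)(-5.4)+(7.3 × 10⁻⁴)(-0.51) = 2.2 × 10⁻⁴ → stable
  32–37 m: −αΔT+βΔS = −(1.1 × 10⁻⁴)(-1.7)+(7.3 × 10⁻⁴)(+0.68) = 6.8 × 10⁻⁴ → stable
  37–77 m: −αΔT+βΔS = −(1.1 × 10⁻⁴)(+3.2)+(7.3 × 10⁻⁴)(-0.69) = -8.6 × 10⁻⁴ → UNSTABLE
  77–109 m: −αΔT+βΔS = −(1.1 × 10⁻⁴)(-1.4)+(7.3 × 10⁻⁴)(-0.09) = 8.8 × 10⁻⁵ → stable
  109–254 m: −αΔT+βΔS = −(1.1 × 10⁻⁴)(-1.9)+(7.3 × 10⁻⁴)(+0.01) = 2.2 × 10⁻⁴ → stable
The 37–77 m interval has Δρ < 0: lighter water underlies denser water.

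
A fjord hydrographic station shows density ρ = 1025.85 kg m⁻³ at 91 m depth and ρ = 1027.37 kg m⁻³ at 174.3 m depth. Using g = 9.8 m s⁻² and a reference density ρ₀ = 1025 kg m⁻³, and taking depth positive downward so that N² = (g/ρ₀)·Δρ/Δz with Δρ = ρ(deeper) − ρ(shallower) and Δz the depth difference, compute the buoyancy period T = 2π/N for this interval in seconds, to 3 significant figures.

Δρ = 1027.37 − 1025.85 = 1.52 kg m⁻³ over Δz = 174.3 − 91 = 83.3 m.
N² = (9.8/1025) × (1.52/83.3) = 1.7446 × 10⁻⁴ s⁻².
N = √(1.7446 × 10⁻⁴) = 0.013208 rad s⁻¹, so T = 2π/N = 475.71 s ≈ 476 s.
A positive N² confirms static stability across the interval.

476 s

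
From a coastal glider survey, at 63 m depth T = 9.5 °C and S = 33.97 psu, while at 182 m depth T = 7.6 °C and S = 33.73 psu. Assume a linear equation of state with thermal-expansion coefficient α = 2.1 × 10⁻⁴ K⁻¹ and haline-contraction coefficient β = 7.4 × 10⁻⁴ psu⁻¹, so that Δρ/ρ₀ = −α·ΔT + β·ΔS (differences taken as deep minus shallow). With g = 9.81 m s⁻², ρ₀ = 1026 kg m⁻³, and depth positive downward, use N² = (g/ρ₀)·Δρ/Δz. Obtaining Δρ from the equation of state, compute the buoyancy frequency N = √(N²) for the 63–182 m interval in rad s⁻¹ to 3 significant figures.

4.27 × 10⁻³ rad s⁻¹

ΔT = -1.9 K, ΔS = -0.24 psu (deep − shallow).
Δρ/ρ₀ = −αΔT + βΔS = 3.99 × 10⁻⁴ − 1.776 × 10⁻⁴ = 2.214 × 10⁻⁴, so Δρ ≈ 0.2272 kg m⁻³.
N² = (g/ρ₀)·Δρ/Δz = g·(Δρ/ρ₀)/Δz = 9.81 × 2.214 × 10⁻⁴ / 119 = 1.8252 × 10⁻⁵ s⁻².
N = √(1.8252 × 10⁻⁵) = 4.2722 × 10⁻³ rad s⁻¹ ≈ 4.27 × 10⁻³ rad s⁻¹.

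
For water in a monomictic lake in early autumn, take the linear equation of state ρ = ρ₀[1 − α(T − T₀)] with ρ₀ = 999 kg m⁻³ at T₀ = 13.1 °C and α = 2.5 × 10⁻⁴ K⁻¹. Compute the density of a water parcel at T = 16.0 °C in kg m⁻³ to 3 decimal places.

998.276 kg m⁻³

T − T₀ = +2.9 K.
Bracket = 1 − α·(+2.9) = 1 + (-7.25 × 10⁻⁴) = 0.9992750.
ρ = 999 × 0.9992750 = 998.276 kg m⁻³.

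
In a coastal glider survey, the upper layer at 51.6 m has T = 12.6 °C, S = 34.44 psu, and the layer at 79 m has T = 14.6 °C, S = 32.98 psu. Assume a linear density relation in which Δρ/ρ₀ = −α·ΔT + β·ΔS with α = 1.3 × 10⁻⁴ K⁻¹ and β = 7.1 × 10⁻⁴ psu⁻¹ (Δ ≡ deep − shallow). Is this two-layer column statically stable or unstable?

ΔT = 14.6 − 12.6 = +2.0 K and ΔS = 32.98 − 34.44 = -1.46 psu (deep − shallow).
−αΔT = -2.60 × 10⁻⁴; βΔS = -1.0366 × 10⁻³; sum Δρ/ρ₀ = -1.2966 × 10⁻³.
Δρ/ρ₀ < 0, so Δρ < 0: deeper water is lighter → statically unstable; the column would overturn.

unstable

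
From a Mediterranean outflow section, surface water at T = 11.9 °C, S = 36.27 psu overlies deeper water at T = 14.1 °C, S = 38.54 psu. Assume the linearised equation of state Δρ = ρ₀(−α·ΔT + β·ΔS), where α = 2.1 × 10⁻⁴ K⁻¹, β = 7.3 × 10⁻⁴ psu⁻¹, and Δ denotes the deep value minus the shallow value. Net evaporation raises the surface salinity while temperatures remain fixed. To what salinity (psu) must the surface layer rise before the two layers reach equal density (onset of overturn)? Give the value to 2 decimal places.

37.91 psu

Neutral buoyancy requires −α(T_deep − T_surf) + β(S_deep − S_surf′) = 0.
S_surf′ = S_deep − (α/β)·ΔT = 38.54 − (2.1 × 10⁻⁴/7.3 × 10⁻⁴)·(+2.2) = 37.9071 psu.
Increase required: 37.9071 − 36.27 = 1.6371 psu.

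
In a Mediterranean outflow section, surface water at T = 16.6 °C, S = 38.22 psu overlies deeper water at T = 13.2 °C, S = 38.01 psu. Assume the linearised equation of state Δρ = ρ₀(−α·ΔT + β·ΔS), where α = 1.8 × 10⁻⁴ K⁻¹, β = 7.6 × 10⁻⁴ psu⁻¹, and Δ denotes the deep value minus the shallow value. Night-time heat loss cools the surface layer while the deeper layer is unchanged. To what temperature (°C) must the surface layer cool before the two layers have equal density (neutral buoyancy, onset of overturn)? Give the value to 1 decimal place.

Neutral buoyancy requires Δρ = 0, i.e. −α(T_deep − T_surf′) + β(S_deep − S_surf) = 0.
T_surf′ = T_deep − (β/α)·ΔS = 13.2 − (7.6 × 10⁻⁴/1.8 × 10⁻⁴)·(-0.21) = 14.087 °C.
Cooling required: 16.6 − (14.087) = 2.513 °C.

14.1 °C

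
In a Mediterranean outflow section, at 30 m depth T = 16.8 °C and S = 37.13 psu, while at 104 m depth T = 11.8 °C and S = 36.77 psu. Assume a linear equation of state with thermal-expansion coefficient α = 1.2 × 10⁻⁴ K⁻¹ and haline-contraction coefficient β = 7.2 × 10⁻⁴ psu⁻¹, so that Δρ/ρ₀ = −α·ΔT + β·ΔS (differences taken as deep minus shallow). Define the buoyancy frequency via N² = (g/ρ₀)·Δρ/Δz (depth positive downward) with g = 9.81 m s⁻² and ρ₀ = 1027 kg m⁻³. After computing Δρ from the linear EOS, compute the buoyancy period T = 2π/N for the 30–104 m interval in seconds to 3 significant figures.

ΔT = -5.0 K, ΔS = -0.36 psu (deep − shallow).
Δρ/ρ₀ = −αΔT + βΔS = 6.00 × 10⁻⁴ − 2.592 × 10⁻⁴ = 3.408 × 10⁻⁴, so Δρ ≈ 0.3500 kg m⁻³.
N² = (g/ρ₀)·Δρ/Δz = g·(Δρ/ρ₀)/Δz = 9.81 × 3.408 × 10⁻⁴ / 74 = 4.5179 × 10⁻⁵ s⁻².
N = √(4.5179 × 10⁻⁵) = 6.7215 × 10⁻³ rad s⁻¹ → T = 2π/N = 934.79 s ≈ 935 s.

935 s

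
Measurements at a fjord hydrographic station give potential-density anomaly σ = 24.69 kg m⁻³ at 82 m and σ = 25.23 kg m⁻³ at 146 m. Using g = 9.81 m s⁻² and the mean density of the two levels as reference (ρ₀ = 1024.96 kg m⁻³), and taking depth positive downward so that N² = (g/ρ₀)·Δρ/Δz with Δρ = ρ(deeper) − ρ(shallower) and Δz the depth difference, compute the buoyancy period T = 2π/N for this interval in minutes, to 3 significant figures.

11.7 min

Δρ = 1025.23 − 1024.69 = 0.54 kg m⁻³ over Δz = 146 − 82 = 64 m.
N² = (9.81/1024.96) × (0.54/64) = 8.0756 × 10⁻⁵ s⁻².
N = √(8.0756 × 10⁻⁵) = 8.9864 × 10⁻³ rad s⁻¹, so T = 2π/N = 699.19 s = 11.653 min ≈ 11.7 min.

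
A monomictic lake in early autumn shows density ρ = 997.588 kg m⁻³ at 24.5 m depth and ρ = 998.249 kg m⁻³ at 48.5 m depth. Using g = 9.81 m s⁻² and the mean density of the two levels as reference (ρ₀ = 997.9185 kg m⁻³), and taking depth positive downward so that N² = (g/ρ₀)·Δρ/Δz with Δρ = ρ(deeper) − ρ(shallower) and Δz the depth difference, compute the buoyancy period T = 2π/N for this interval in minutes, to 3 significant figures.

6.36 min

Δρ = 998.249 − 997.588 = 0.661 kg m⁻³ over Δz = 48.5 − 24.5 = 24 m.
N² = (9.81/997.9185) × (0.661/24) = 2.7075 × 10⁻⁴ s⁻².
N = √(2.7075 × 10⁻⁴) = 0.016454 rad s⁻¹, so T = 2π/N = 381.86 s = 6.3643 min ≈ 6.36 min.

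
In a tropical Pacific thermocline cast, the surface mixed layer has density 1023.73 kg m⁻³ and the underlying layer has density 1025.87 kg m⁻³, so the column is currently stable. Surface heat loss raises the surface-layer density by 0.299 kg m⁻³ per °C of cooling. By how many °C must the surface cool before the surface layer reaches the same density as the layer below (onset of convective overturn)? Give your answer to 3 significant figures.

7.16 °C

Density deficit of the surface layer: 1025.87 − 1023.73 = 2.14 kg m⁻³.
Required change = 2.14 / 0.299 = 7.16 °C.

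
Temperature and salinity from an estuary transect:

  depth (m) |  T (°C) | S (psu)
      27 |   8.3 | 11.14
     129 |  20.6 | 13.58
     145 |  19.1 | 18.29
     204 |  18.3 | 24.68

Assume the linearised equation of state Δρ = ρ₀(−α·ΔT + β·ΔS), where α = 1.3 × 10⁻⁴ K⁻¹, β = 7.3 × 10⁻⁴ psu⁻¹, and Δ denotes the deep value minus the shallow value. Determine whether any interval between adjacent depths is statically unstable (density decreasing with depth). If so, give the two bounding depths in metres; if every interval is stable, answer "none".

Evaluate Δρ/ρ₀ = −αΔT + βΔS across each adjacent pair:
  27–129 m: −αΔT+βΔS = −(1.3 × 10⁻⁴)(+12.3)+(7.3 × 10⁻⁴)(+2.44) = 1.8 × 10⁻⁴ → stable
  129–145 m: −αΔT+βΔS = −(1.3 × 10⁻⁴)(-1.5)+(7.3 × 10⁻⁴)(+4.71) = 3.6 × 10⁻³ → stable
  145–204 m: −αΔT+βΔS = −(1.3 × 10⁻⁴)(-0.8)+(7.3 × 10⁻⁴)(+6.39) = 4.8 × 10⁻³ → stable
Every interval has Δρ > 0: the column is stably stratified throughout.

none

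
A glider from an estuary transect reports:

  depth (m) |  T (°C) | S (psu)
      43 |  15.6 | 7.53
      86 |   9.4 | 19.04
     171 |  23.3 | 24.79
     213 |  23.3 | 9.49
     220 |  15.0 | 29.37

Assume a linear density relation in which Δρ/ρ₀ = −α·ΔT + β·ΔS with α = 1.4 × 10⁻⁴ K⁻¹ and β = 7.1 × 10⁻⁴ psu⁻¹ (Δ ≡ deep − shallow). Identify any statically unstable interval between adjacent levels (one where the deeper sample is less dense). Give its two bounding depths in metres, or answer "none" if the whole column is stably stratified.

171–213 m

Evaluate Δρ/ρ₀ = −αΔT + βΔS across each adjacent pair:
  43–86 m: −αΔT+βΔS = −(1.4 × 10⁻⁴)(-6.2)+(7.1 × 10⁻⁴)(+11.51) = 9.0 × 10⁻³ → stable
  86–171 m: −αΔT+βΔS = −(1.4 × 10⁻⁴)(+13.9)+(7.1 × 10⁻⁴)(+5.75) = 2.1 × 10⁻³ → stable
  171–213 m: −αΔT+βΔS = −(1.4 × 10⁻⁴)(+0.0)+(7.1 × 10⁻⁴)(-15.30) = -0.011 → UNSTABLE
  213–220 m: −αΔT+βΔS = −(1.4 × 10⁻⁴)(-8.3)+(7.1 × 10⁻⁴)(+19.88) = 0.015 → stable
The 171–213 m interval has Δρ < 0: lighter water underlies denser water.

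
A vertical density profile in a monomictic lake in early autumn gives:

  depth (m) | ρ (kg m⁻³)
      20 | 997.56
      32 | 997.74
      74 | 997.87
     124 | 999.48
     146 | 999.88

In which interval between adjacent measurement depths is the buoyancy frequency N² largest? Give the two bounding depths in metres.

Compute the density gradient over each adjacent pair:
  20–32 m: Δρ/Δz = 0.18/12 = 0.015 kg m⁻⁴
  32–74 m: Δρ/Δz = 0.13/42 = 3.1 × 10⁻³ kg m⁻⁴
  74–124 m: Δρ/Δz = 1.61/50 = 0.032 kg m⁻⁴
  124–146 m: Δρ/Δz = 0.40/22 = 0.018 kg m⁻⁴
The largest gradient is in the 74–124 m interval — the pycnocline.

74–124 m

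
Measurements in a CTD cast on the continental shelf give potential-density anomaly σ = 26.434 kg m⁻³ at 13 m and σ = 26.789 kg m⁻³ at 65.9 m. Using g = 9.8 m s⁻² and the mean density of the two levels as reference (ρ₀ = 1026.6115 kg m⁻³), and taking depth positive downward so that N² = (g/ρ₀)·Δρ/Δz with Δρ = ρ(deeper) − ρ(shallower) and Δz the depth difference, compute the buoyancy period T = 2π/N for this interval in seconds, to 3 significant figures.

Δρ = 1026.789 − 1026.434 = 0.355 kg m⁻³ over Δz = 65.9 − 13 = 52.9 m.
N² = (9.8/1026.6115) × (0.355/52.9) = 6.4061 × 10⁻⁵ s⁻².
N = √(6.4061 × 10⁻⁵) = 8.0038 × 10⁻³ rad s⁻¹, so T = 2π/N = 785.03 s ≈ 785 s.

785 s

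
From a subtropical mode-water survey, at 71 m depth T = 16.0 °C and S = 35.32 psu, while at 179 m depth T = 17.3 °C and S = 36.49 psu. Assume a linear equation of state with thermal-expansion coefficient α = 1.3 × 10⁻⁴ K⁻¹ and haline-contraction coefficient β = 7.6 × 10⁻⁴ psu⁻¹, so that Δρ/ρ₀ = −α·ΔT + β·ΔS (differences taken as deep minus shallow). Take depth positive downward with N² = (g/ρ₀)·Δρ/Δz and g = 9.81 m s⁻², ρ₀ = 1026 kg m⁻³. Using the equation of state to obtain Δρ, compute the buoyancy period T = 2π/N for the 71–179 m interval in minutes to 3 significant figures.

ΔT = +1.3 K, ΔS = +1.17 psu (deep − shallow).
Δρ/ρ₀ = −αΔT + βΔS = -1.69 × 10⁻⁴ + 8.892 × 10⁻⁴ = 7.202 × 10⁻⁴, so Δρ ≈ 0.7389 kg m⁻³.
N² = (g/ρ₀)·Δρ/Δz = g·(Δρ/ρ₀)/Δz = 9.81 × 7.202 × 10⁻⁴ / 108 = 6.5418 × 10⁻⁵ s⁻².
N = √(6.5418 × 10⁻⁵) = 8.0881 × 10⁻³ rad s⁻¹ → T = 2π/N = 776.84 s = 12.947 min ≈ 12.9 min.

12.9 min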